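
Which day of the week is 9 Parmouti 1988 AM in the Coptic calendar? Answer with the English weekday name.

This is JDN 2551000 (19 April 2272 Gregorian).
Since JDN mod 7 = 4 (0 = Monday), the day is Friday.

Friday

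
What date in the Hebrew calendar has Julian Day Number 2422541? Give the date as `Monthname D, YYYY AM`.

The Gregorian equivalent of JDN 2422541 is 4 August 1920.
In the Hebrew calendar that day is Av 20, 5680 AM.

Av 20, 5680 AM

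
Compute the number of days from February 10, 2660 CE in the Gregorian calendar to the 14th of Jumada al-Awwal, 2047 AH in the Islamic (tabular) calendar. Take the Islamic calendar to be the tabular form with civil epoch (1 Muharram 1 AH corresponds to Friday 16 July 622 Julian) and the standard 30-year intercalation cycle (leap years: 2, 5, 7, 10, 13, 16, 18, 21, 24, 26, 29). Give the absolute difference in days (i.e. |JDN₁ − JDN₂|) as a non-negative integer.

19040

JDN of the first date = 2692645.
JDN of the second date = 2673605.
|2673605 − 2692645| = 19040.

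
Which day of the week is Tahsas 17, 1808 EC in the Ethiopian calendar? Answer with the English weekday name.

Tuesday

In the Gregorian calendar this is 26 December 1815 (JDN 2384334).
2384334 ≡ 1 (mod 7); counting from Monday = 0 gives Tuesday.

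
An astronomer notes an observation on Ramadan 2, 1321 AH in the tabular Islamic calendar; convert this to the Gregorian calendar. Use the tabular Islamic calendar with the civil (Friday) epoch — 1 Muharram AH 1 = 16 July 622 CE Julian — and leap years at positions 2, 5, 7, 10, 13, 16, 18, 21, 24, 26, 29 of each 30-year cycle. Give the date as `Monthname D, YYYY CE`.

Julian Day Number of the source date = 2416441.
Converting JDN 2416441 to the Gregorian calendar gives 22 November 1903 CE.

November 22, 1903 CE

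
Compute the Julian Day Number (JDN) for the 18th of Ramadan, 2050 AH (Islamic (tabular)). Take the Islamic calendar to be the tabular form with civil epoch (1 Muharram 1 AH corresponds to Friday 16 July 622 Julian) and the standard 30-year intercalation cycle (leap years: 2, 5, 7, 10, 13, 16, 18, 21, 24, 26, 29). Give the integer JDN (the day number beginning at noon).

Equivalently 24 March 2611 (Gregorian).
JDN 2400001 is 17 November 1858 CE (Gregorian), MJD 0; the target day is +274789 days from there, so JDN = 2674790.

2674790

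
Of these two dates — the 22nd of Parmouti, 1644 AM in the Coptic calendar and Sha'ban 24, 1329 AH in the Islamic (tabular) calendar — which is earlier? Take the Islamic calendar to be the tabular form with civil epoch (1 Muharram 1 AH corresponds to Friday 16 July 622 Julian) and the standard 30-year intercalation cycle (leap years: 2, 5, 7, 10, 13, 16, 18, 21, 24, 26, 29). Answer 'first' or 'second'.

second

First date → JDN 2425367; second date → JDN 2419269.
JDN 2419269 < JDN 2425367, so the second date is earlier.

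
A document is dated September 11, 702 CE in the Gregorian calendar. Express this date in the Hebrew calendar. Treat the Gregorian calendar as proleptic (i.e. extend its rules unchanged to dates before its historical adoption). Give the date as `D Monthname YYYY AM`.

Both dates share Julian Day Number 1977713; in the Hebrew calendar that is 11 Tishrei 4463 AM.

11 Tishrei 4463 AM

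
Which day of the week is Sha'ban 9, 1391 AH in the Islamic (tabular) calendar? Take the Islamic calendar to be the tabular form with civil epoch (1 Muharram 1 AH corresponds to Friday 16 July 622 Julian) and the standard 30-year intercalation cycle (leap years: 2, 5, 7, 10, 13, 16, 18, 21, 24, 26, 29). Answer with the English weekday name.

This is JDN 2441225 (30 September 1971 Gregorian).
2441225 ≡ 3 (mod 7); counting from Monday = 0 gives Thursday.

Thursday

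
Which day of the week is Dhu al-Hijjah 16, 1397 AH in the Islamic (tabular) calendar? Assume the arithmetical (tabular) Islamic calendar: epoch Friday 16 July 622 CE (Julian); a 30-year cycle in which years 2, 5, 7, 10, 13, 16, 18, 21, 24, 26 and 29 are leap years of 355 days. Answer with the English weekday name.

Monday

This is JDN 2443476 (28 November 1977 Gregorian).
JDN 2443476 mod 7 = 0, and JDN 0 was a Monday, so this is a Monday.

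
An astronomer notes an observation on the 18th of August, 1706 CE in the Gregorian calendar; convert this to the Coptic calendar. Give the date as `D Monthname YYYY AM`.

14 Mesori 1422 AM

Both dates share Julian Day Number 2344393; in the Coptic calendar that is 14 Mesori 1422 AM.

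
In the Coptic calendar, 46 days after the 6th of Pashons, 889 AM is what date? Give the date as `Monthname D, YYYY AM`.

JDN of the 6th of Pashons, 889 AM = 2149617.
2149617 + 46 = 2149663.
JDN 2149663 in the Coptic calendar is Paoni 22, 889 AM.

Paoni 22, 889 AM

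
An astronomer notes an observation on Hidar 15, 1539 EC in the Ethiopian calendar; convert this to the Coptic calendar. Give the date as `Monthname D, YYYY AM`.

The source date corresponds to 21 November 1546 in the proleptic Gregorian calendar (JDN 2286049).
That day falls on 15 Hathor 1263 AM in the Coptic calendar.

Hathor 15, 1263 AM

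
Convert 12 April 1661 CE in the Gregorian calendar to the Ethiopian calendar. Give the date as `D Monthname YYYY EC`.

7 Miyazya 1653 EC

Julian Day Number of the source date = 2327830.
Converting JDN 2327830 to the Ethiopian calendar gives 7 Miyazya 1653 EC.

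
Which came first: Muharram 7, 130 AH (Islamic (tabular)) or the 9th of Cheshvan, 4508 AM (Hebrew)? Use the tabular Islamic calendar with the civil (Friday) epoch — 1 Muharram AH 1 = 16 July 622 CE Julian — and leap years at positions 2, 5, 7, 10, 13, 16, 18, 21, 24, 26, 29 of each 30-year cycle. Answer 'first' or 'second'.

first

First date → JDN 1994159; second date → JDN 1994189.
JDN 1994159 < JDN 1994189, so the first date is earlier.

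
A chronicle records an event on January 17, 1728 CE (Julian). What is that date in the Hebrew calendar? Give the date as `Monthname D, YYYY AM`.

Shevat 17, 5488 AM

Both dates share Julian Day Number 2352226; in the Hebrew calendar that is 17 Shevat 5488 AM.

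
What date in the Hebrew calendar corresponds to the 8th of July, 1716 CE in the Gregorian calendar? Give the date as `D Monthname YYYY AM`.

Julian Day Number of the source date = 2348005.
Converting JDN 2348005 to the Hebrew calendar gives 18 Tammuz 5476 AM.

18 Tammuz 5476 AM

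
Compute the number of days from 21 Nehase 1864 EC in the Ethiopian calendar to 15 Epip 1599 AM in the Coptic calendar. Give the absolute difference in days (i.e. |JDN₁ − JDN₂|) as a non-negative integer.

First date → JDN 2405032; second date → JDN 2409013.
The interval is |2405032 − 2409013| = 3981 days.

3981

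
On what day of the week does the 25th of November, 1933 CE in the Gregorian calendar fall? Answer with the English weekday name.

JDN 2427402 mod 7 = 5, and JDN 0 was a Monday, so this is a Saturday.

Saturday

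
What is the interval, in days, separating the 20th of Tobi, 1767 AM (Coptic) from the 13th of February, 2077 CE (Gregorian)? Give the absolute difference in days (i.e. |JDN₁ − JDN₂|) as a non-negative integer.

9513

JDN of the first date = 2470200.
JDN of the second date = 2479713.
|2479713 − 2470200| = 9513.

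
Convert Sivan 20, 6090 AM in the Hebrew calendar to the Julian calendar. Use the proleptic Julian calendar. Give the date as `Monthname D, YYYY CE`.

May 23, 2330 CE

Both dates share Julian Day Number 2572233; in the Julian calendar that is 23 May 2330 CE.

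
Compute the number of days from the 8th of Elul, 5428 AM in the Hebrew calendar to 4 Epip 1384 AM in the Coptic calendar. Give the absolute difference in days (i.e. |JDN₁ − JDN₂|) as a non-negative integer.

38

JDN of the first date = 2330512.
JDN of the second date = 2330474.
|2330474 − 2330512| = 38.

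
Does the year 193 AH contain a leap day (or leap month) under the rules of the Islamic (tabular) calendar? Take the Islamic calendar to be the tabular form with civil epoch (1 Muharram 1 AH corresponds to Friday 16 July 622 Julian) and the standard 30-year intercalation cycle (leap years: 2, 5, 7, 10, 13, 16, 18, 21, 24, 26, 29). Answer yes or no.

yes

Year 193 AH is year 13 of its 30-year cycle; leap positions are 2, 5, 7, 10, 13, 16, 18, 21, 24, 26, 29, so it is a leap year (355 days).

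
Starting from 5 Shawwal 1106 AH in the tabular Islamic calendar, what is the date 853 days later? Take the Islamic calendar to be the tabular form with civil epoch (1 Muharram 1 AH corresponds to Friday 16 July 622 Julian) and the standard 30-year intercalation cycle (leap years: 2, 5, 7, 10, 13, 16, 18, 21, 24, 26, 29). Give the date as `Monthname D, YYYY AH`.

Rabi' al-Awwal 2, 1109 AH

Counting 853 days forward from JDN 2340285 reaches JDN 2341138, which is Rabi' al-Awwal 2, 1109 AH.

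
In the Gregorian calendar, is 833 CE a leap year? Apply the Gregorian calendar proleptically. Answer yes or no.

833 is not divisible by 4, so it is a common year.

no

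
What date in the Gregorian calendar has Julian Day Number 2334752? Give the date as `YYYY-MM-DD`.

JDN 2451545 is 1 Jan 2000; 2334752 is −116793 days from there.

1680-03-25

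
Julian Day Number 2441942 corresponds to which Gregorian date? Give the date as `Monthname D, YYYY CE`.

Counting from JDN 2299161 = 15 Oct 1582 gives an offset of 142781 days.

September 16, 1973 CE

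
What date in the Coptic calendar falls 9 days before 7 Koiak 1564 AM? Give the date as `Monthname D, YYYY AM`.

JDN of 7 Koiak 1564 AM = 2396012.
2396012 − 9 = 2396003.
JDN 2396003 in the Coptic calendar is Hathor 28, 1564 AM.

Hathor 28, 1564 AM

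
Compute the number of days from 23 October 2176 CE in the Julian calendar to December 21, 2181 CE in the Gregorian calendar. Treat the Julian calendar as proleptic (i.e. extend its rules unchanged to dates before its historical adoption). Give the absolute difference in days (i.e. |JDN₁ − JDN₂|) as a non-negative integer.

JDN of the first date = 2516138.
JDN of the second date = 2518009.
|2518009 − 2516138| = 1871.

1871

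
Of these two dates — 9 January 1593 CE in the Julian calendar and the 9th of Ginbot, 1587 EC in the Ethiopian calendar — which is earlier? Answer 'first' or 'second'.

First date → JDN 2302910; second date → JDN 2303755.
JDN 2302910 < JDN 2303755, so the first date is earlier.

first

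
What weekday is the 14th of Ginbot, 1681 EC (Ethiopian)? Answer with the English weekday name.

Thursday

In the Gregorian calendar this is 19 May 1689 (JDN 2338094).
JDN 2338094 mod 7 = 3, and JDN 0 was a Monday, so this is a Thursday.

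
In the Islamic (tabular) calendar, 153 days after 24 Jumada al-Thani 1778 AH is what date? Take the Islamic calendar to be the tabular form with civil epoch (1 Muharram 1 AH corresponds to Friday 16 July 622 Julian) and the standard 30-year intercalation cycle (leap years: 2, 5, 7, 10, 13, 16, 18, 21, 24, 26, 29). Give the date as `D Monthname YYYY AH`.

30 Dhu al-Qa'dah 1778 AH

JDN of 24 Jumada al-Thani 1778 AH = 2578321.
2578321 + 153 = 2578474.
JDN 2578474 in the tabular Islamic calendar is 30 Dhu al-Qa'dah 1778 AH.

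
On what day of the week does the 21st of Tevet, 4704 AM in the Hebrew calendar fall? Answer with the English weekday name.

This is JDN 2065843 (26 December 943 Gregorian).
Since JDN mod 7 = 3 (0 = Monday), the day is Thursday.

Thursday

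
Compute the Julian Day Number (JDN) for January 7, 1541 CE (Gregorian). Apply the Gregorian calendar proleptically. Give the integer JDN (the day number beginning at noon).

2283905

JDN 2299161 is 15 October 1582 CE (Gregorian); the target day is −15256 days from there, so JDN = 2283905.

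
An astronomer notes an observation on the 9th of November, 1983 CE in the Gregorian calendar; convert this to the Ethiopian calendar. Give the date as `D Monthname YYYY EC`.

Julian Day Number of the source date = 2445648.
Converting JDN 2445648 to the Ethiopian calendar gives 29 Tikimt 1976 EC.

29 Tikimt 1976 EC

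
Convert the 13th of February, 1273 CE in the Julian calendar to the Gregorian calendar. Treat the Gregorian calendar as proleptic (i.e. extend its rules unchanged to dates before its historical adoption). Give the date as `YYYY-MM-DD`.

1273-02-20

At this point the Julian calendar is 7 days behind the Gregorian.
13 February 1273 Julian + 7 days → 20 February 1273 Gregorian.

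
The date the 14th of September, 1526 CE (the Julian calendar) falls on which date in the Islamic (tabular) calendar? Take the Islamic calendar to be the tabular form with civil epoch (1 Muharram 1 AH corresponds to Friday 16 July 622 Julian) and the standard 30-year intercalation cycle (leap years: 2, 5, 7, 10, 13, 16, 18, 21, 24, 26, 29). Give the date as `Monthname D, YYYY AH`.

Both dates share Julian Day Number 2278686; in the tabular Islamic calendar that is 7 Dhu al-Hijjah 932 AH.

Dhu al-Hijjah 7, 932 AH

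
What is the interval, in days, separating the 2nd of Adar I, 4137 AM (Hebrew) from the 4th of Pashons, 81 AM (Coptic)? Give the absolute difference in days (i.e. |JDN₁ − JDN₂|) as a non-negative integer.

4293

JDN of the first date = 1858786.
JDN of the second date = 1854493.
|1854493 − 1858786| = 4293.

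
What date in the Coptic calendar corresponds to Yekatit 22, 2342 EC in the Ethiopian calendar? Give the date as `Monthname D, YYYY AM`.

Meshir 22, 2066 AM

Julian Day Number of the source date = 2579442.
Converting JDN 2579442 to the Coptic calendar gives 22 Meshir 2066 AM.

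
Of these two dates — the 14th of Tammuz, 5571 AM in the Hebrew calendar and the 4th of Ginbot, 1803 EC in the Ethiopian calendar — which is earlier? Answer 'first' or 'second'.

second

The two dates have Julian Day Numbers 2382700 and 2382644 respectively.
Since 2382644 < 2382700, the second date comes first.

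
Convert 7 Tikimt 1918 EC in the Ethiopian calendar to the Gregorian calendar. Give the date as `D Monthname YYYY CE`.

17 October 1925 CE

Julian Day Number of the source date = 2424441.
Converting JDN 2424441 to the Gregorian calendar gives 17 October 1925 CE.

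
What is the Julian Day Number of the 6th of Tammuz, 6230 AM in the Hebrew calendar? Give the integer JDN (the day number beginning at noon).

2623396

In the Gregorian calendar the same day is 6 July 2470.
JDN 2451545 is 1 January 2000 CE (Gregorian); the target day is +171851 days from there, so JDN = 2623396.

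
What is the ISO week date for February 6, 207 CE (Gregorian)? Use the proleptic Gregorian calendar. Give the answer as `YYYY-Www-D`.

0207-W06-5

The weekday is Friday (ISO weekday 5).
That Friday belongs to ISO week 6 of ISO year 207.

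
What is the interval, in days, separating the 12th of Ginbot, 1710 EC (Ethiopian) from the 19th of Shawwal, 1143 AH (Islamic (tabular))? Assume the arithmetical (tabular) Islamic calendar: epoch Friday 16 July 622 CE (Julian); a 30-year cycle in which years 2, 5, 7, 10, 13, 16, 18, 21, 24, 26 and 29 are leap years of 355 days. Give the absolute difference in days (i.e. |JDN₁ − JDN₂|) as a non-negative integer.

4727

JDN of the first date = 2348684.
JDN of the second date = 2353411.
|2353411 − 2348684| = 4727.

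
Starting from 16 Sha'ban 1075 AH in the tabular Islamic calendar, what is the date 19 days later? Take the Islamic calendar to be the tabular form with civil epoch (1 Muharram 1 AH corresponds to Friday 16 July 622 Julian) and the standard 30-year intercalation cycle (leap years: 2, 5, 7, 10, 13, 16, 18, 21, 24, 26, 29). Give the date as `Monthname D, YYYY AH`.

Counting 19 days forward from JDN 2329252 reaches JDN 2329271, which is Ramadan 6, 1075 AH.

Ramadan 6, 1075 AH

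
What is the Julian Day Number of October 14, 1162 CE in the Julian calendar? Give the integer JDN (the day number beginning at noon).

Equivalently 21 October 1162 (proleptic Gregorian).
JDN 2400001 is 17 November 1858 CE (Gregorian), MJD 0; the target day is −254236 days from there, so JDN = 2145765.

2145765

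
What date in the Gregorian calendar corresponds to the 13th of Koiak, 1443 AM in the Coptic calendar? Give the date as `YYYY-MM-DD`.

Julian Day Number of the source date = 2351822.
Converting JDN 2351822 to the Gregorian calendar gives 20 December 1726 CE.

1726-12-20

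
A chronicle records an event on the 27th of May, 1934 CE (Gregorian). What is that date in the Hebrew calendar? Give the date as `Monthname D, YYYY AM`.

Sivan 13, 5694 AM

Both dates share Julian Day Number 2427585; in the Hebrew calendar that is 13 Sivan 5694 AM.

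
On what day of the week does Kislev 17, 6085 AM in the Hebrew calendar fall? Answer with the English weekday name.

In the Gregorian calendar this is 5 December 2324 (JDN 2570222).
JDN 2570222 mod 7 = 4, and JDN 0 was a Monday, so this is a Friday.

Friday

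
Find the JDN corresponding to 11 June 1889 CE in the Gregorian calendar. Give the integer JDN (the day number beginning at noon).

2411165

JDN 2299161 is 15 October 1582 CE (Gregorian); the target day is +112004 days from there, so JDN = 2411165.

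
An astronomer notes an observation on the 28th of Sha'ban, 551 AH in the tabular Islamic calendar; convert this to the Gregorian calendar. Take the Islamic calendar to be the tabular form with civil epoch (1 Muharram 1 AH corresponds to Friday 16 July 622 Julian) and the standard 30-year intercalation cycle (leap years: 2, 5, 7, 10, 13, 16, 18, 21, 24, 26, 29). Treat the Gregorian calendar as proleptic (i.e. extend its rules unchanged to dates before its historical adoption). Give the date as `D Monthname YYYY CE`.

Both dates share Julian Day Number 2143576; in the Gregorian calendar that is 23 October 1156 CE.

23 October 1156 CE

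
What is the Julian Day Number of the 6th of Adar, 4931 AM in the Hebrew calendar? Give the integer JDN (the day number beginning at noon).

2148809

Equivalently 20 February 1171 (proleptic Gregorian).
JDN 2400001 is 17 November 1858 CE (Gregorian), MJD 0; the target day is −251192 days from there, so JDN = 2148809.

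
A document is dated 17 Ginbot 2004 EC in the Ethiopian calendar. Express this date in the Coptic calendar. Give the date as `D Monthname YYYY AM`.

17 Pashons 1728 AM

Julian Day Number of the source date = 2456073.
Converting JDN 2456073 to the Coptic calendar gives 17 Pashons 1728 AM.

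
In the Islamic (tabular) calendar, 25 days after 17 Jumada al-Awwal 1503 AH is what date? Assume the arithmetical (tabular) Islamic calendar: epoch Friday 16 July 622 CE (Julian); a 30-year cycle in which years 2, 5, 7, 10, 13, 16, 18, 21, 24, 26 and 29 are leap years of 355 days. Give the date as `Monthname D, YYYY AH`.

Jumada al-Thani 12, 1503 AH

The starting date is JDN 2480833; 2480833 + 25 = 2480858.
JDN 2480858 corresponds to Jumada al-Thani 12, 1503 AH.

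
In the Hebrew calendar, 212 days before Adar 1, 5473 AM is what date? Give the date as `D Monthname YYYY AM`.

26 Tammuz 5472 AM

JDN of Adar 1, 5473 AM = 2346778.
2346778 − 212 = 2346566.
JDN 2346566 in the Hebrew calendar is 26 Tammuz 5472 AM.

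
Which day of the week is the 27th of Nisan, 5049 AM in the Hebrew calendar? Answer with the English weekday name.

In the proleptic Gregorian calendar this is 26 April 1289 (JDN 2191974).
Since JDN mod 7 = 1 (0 = Monday), the day is Tuesday.

Tuesday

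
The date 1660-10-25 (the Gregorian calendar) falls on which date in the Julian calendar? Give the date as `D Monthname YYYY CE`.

At this point the Julian calendar is 10 days behind the Gregorian.
25 October 1660 Gregorian − 10 days → 15 October 1660 Julian.

15 October 1660 CE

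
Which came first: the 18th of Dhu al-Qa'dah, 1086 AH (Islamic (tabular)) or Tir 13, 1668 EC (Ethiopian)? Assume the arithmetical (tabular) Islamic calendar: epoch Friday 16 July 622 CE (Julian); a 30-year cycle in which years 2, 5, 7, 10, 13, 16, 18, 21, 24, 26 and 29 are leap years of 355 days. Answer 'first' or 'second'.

second

The two dates have Julian Day Numbers 2333240 and 2333225 respectively.
Since 2333225 < 2333240, the second date comes first.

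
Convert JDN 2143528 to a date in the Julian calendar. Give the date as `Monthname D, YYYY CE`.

August 29, 1156 CE

The proleptic Gregorian equivalent of JDN 2143528 is 5 September 1156.
In the Julian calendar that day is August 29, 1156 CE.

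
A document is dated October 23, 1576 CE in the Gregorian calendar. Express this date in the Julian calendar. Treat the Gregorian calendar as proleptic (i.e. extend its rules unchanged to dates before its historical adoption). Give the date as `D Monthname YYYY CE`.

At this point the Julian calendar is 10 days behind the Gregorian.
23 October 1576 Gregorian − 10 days → 13 October 1576 Julian.

13 October 1576 CE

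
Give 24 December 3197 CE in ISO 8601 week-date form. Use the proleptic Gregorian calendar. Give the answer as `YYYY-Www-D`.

3197-W52-3

The weekday is Wednesday (ISO weekday 3).
That Wednesday belongs to ISO week 52 of ISO year 3197.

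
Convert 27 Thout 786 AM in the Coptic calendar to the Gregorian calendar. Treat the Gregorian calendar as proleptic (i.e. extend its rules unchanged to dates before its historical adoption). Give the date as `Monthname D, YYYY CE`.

Both dates share Julian Day Number 2111777; in the Gregorian calendar that is 30 September 1069 CE.

September 30, 1069 CE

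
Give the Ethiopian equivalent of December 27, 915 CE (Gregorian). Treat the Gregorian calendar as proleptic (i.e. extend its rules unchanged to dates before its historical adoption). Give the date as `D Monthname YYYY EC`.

25 Tahsas 908 EC

Both dates share Julian Day Number 2055617; in the Ethiopian calendar that is 25 Tahsas 908 EC.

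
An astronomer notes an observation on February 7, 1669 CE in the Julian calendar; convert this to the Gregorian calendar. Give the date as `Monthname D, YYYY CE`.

At this point the Julian calendar is 10 days behind the Gregorian.
7 February 1669 Julian + 10 days → 17 February 1669 Gregorian.

February 17, 1669 CE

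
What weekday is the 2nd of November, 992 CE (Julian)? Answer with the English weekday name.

Wednesday

Equivalently 7 November 992 Gregorian, JDN 2083692.
2083692 ≡ 2 (mod 7); counting from Monday = 0 gives Wednesday.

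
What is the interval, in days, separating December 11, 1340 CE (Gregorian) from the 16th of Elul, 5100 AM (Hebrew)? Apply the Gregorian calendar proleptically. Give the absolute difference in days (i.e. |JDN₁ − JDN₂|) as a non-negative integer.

JDN of the first date = 2210830.
JDN of the second date = 2210745.
|2210745 − 2210830| = 85.

85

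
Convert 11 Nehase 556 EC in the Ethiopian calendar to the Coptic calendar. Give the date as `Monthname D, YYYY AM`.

The source date corresponds to 6 August 564 in the proleptic Gregorian calendar (JDN 1927275).
That day falls on 11 Mesori 280 AM in the Coptic calendar.

Mesori 11, 280 AM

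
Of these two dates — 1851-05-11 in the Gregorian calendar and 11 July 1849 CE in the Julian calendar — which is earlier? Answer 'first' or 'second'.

The two dates have Julian Day Numbers 2397254 and 2396597 respectively.
Since 2396597 < 2397254, the second date comes first.

second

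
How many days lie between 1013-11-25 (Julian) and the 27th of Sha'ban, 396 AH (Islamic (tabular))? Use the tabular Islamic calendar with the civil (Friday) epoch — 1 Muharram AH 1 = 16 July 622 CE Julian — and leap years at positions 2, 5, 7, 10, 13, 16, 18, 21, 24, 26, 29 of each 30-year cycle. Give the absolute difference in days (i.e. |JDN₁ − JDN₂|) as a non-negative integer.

2737

First date → JDN 2091385; second date → JDN 2088648.
The interval is |2091385 − 2088648| = 2737 days.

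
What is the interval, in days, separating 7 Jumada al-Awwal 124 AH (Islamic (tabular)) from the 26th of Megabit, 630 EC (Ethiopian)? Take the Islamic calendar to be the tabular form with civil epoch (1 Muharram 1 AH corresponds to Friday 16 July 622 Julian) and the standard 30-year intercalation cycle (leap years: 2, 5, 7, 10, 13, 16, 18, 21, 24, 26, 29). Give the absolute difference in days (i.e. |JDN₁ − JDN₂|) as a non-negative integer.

37983

First date → JDN 1992151; second date → JDN 1954168.
The interval is |1992151 − 1954168| = 37983 days.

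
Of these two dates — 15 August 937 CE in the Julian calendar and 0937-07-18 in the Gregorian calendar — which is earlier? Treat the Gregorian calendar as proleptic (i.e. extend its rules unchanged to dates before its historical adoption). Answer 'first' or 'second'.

The two dates have Julian Day Numbers 2063524 and 2063491 respectively.
Since 2063491 < 2063524, the second date comes first.

second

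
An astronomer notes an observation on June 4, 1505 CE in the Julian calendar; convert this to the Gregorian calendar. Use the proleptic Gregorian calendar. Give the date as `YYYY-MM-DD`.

The Julian–Gregorian offset here is 10 days (Julian trailing).
4 June 1505 Julian + 10 days → 14 June 1505 Gregorian.

1505-06-14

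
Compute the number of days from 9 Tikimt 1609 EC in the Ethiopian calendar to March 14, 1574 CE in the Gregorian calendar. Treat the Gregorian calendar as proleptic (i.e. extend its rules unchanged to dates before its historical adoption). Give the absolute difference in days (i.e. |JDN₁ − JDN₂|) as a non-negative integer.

15557

JDN of the first date = 2311581.
JDN of the second date = 2296024.
|2296024 − 2311581| = 15557.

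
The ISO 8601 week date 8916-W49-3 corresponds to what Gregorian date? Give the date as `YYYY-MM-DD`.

8916-12-02

ISO week 1 of 8916 is the week containing the first Thursday of 8916.
Week 49, day 3 (Wednesday) lands on 8916-12-02.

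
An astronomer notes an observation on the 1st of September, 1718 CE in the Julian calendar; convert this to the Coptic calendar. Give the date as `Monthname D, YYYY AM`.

Julian Day Number of the source date = 2348801.
Converting JDN 2348801 to the Coptic calendar gives 4 Thout 1435 AM.

Thout 4, 1435 AM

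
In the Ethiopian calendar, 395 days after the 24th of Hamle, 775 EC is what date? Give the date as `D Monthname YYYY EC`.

23 Nehase 776 EC

Counting 395 days forward from JDN 2007247 reaches JDN 2007642, which is 23 Nehase 776 EC.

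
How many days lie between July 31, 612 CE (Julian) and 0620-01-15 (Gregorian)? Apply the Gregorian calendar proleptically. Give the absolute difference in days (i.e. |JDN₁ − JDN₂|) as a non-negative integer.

2721

First date → JDN 1944803; second date → JDN 1947524.
The interval is |1944803 − 1947524| = 2721 days.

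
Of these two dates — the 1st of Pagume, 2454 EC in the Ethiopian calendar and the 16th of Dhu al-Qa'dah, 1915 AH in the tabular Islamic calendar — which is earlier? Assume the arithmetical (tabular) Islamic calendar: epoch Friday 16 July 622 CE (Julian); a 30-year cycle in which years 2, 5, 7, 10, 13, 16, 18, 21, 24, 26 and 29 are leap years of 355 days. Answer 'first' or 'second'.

first

The two dates have Julian Day Numbers 2620539 and 2627008 respectively.
Since 2620539 < 2627008, the first date comes first.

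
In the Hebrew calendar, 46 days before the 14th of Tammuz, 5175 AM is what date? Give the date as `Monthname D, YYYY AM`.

Iyar 27, 5175 AM

Counting 46 days back from JDN 2238059 reaches JDN 2238013, which is Iyar 27, 5175 AM.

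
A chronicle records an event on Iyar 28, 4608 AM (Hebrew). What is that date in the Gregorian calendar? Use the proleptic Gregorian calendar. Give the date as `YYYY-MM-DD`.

Julian Day Number of the source date = 2030916.
Converting JDN 2030916 to the Gregorian calendar gives 10 May 848 CE.

0848-05-10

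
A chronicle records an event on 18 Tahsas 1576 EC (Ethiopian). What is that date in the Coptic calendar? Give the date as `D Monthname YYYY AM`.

18 Koiak 1300 AM

Both dates share Julian Day Number 2299597; in the Coptic calendar that is 18 Koiak 1300 AM.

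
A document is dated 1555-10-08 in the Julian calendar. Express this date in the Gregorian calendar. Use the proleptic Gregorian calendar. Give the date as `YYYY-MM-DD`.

1555-10-18

At this point the Julian calendar is 10 days behind the Gregorian.
8 October 1555 Julian + 10 days → 18 October 1555 Gregorian.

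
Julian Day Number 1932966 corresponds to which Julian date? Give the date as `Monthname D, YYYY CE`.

The proleptic Gregorian equivalent of JDN 1932966 is 6 March 580.
In the Julian calendar that day is March 4, 580 CE.

March 4, 580 CE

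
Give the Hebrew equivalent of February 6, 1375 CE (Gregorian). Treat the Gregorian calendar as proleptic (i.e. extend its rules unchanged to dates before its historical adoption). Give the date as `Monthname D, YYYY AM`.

Shevat 26, 5135 AM

Both dates share Julian Day Number 2223305; in the Hebrew calendar that is 26 Shevat 5135 AM.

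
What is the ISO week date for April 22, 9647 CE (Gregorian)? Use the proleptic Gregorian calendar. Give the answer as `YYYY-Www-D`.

9647-W17-1

The weekday is Monday (ISO weekday 1).
That Monday belongs to ISO week 17 of ISO year 9647.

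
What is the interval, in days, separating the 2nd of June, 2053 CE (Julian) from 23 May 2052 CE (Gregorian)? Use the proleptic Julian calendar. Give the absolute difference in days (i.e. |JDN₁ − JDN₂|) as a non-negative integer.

388

First date → JDN 2471069; second date → JDN 2470681.
The interval is |2471069 − 2470681| = 388 days.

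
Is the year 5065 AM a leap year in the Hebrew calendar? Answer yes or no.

yes

Hebrew year 5065 is year 11 of its 19-year Metonic cycle; leap years are at positions 3, 6, 8, 11, 14, 17, 19, so it is a leap year (13 months).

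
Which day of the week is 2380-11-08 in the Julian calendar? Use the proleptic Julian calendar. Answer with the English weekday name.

Monday

In the Gregorian calendar this is 24 November 2380 (JDN 2590665).
JDN 2590665 mod 7 = 0, and JDN 0 was a Monday, so this is a Monday.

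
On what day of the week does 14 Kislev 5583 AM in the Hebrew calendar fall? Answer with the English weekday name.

In the Gregorian calendar this is 28 November 1822 (JDN 2386863).
JDN 2386863 mod 7 = 3, and JDN 0 was a Monday, so this is a Thursday.

Thursday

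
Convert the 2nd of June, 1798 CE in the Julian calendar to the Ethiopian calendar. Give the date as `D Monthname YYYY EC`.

8 Sene 1790 EC

Both dates share Julian Day Number 2377930; in the Ethiopian calendar that is 8 Sene 1790 EC.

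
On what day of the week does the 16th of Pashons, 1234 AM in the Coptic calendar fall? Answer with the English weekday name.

In the proleptic Gregorian calendar this is 21 May 1518 (JDN 2275638).
2275638 ≡ 1 (mod 7); counting from Monday = 0 gives Tuesday.

Tuesday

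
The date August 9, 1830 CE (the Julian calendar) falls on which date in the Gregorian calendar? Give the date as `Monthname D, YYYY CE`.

The Julian–Gregorian offset here is 12 days (Julian trailing).
9 August 1830 Julian + 12 days → 21 August 1830 Gregorian.

August 21, 1830 CE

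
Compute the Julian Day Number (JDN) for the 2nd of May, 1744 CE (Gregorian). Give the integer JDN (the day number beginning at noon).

JDN 2299161 is 15 October 1582 CE (Gregorian); the target day is +59004 days from there, so JDN = 2358165.

2358165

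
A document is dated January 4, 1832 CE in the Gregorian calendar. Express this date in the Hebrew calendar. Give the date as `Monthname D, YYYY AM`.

Julian Day Number of the source date = 2390187.
Converting JDN 2390187 to the Hebrew calendar gives 2 Shevat 5592 AM.

Shevat 2, 5592 AM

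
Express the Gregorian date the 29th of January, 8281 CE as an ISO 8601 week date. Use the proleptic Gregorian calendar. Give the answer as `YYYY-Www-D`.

8281-W04-6

The weekday is Saturday (ISO weekday 6).
That Saturday belongs to ISO week 4 of ISO year 8281.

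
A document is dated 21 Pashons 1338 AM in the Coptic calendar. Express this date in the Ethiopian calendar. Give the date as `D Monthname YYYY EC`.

The source date corresponds to 26 May 1622 in the Gregorian calendar (JDN 2313629).
That day falls on 21 Ginbot 1614 EC in the Ethiopian calendar.

21 Ginbot 1614 EC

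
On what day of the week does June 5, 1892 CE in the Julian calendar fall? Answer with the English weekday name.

This is JDN 2412267 (17 June 1892 Gregorian).
2412267 ≡ 4 (mod 7); counting from Monday = 0 gives Friday.

Friday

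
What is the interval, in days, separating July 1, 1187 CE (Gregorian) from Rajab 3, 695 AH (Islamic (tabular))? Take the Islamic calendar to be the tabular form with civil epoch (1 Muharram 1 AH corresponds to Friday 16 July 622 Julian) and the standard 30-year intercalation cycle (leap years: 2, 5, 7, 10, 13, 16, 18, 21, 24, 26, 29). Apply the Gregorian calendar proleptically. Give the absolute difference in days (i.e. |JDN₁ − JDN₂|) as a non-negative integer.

39765

First date → JDN 2154784; second date → JDN 2194549.
The interval is |2154784 − 2194549| = 39765 days.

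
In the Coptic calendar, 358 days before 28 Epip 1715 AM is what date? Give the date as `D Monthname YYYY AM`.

JDN of 28 Epip 1715 AM = 2451395.
2451395 − 358 = 2451037.
JDN 2451037 in the Coptic calendar is 5 Mesori 1714 AM.

5 Mesori 1714 AM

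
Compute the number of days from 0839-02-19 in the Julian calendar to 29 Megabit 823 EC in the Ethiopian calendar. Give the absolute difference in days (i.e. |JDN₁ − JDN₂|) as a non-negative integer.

2888

First date → JDN 2027552; second date → JDN 2024664.
The interval is |2027552 − 2024664| = 2888 days.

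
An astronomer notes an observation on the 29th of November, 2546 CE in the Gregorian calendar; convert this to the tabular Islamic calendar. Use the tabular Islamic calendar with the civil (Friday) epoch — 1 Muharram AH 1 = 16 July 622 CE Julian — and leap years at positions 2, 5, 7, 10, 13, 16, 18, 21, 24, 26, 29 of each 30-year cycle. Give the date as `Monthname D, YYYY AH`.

Jumada al-Thani 4, 1984 AH

Julian Day Number of the source date = 2651300.
Converting JDN 2651300 to the tabular Islamic calendar gives 4 Jumada al-Thani 1984 AH.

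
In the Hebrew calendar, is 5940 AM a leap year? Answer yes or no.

Hebrew year 5940 is year 12 of its 19-year Metonic cycle; leap years are at positions 3, 6, 8, 11, 14, 17, 19, so it is a common year (12 months).

no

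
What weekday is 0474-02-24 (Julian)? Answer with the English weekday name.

In the proleptic Gregorian calendar this is 25 February 474 (JDN 1894241).
1894241 ≡ 6 (mod 7); counting from Monday = 0 gives Sunday.

Sunday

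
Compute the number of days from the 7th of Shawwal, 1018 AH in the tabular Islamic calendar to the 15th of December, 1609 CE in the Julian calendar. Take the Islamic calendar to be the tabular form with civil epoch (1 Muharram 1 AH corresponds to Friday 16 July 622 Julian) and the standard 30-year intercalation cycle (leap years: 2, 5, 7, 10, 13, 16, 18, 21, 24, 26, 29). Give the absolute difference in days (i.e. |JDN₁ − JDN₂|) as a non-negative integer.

JDN of the first date = 2309103.
JDN of the second date = 2309094.
|2309094 − 2309103| = 9.

9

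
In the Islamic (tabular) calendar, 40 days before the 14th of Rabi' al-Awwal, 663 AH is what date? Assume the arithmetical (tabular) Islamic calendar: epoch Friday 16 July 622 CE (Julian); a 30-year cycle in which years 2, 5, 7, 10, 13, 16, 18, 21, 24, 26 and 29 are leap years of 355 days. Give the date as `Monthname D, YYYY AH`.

Safar 3, 663 AH

The starting date is JDN 2183103; 2183103 − 40 = 2183063.
JDN 2183063 corresponds to Safar 3, 663 AH.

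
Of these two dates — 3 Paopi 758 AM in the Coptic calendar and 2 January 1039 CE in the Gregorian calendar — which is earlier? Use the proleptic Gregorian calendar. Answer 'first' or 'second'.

second

Converting both to JDN: 2101556 vs 2100548; the smaller is the second.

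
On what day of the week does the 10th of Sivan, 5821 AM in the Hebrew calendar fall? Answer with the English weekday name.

Sunday

This is JDN 2473974 (29 May 2061 Gregorian).
2473974 ≡ 6 (mod 7); counting from Monday = 0 gives Sunday.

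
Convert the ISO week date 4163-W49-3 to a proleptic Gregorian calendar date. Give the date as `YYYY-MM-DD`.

ISO week 1 of 4163 is the week containing the first Thursday of 4163.
Week 49, day 3 (Wednesday) lands on 4163-12-07.

4163-12-07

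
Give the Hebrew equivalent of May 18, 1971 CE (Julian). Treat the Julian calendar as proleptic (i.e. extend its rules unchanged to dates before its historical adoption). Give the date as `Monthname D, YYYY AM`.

Julian Day Number of the source date = 2441103.
Converting JDN 2441103 to the Hebrew calendar gives 7 Sivan 5731 AM.

Sivan 7, 5731 AM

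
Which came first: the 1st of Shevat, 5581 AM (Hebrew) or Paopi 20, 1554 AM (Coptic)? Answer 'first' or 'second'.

first

The two dates have Julian Day Numbers 2386170 and 2392312 respectively.
Since 2386170 < 2392312, the first date comes first.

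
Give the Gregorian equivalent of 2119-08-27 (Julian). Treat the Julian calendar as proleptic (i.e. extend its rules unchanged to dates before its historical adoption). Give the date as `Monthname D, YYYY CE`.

September 10, 2119 CE

For dates in this range the Gregorian date is 14 days ahead of the Julian.
27 August 2119 Julian + 14 days → 10 September 2119 Gregorian.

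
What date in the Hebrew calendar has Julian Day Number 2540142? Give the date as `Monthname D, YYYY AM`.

Tammuz 29, 6002 AM

JDN 2540142 is 28 July 2242 in the Gregorian calendar.
In the Hebrew calendar that day is Tammuz 29, 6002 AM.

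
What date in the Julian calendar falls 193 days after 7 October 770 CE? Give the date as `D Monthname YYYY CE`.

18 April 771 CE

Counting 193 days forward from JDN 2002580 reaches JDN 2002773, which is 18 April 771 CE.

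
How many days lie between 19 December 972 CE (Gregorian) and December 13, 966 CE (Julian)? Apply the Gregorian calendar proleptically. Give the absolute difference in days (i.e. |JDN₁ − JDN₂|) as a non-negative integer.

First date → JDN 2076429; second date → JDN 2074236.
The interval is |2076429 − 2074236| = 2193 days.

2193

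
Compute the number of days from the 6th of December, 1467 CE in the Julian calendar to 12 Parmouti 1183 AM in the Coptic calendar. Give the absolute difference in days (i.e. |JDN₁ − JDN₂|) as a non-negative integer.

First date → JDN 2257219; second date → JDN 2256976.
The interval is |2257219 − 2256976| = 243 days.

243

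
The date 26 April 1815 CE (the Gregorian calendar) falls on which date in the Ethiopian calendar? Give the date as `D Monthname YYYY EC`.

Julian Day Number of the source date = 2384090.
Converting JDN 2384090 to the Ethiopian calendar gives 19 Miyazya 1807 EC.

19 Miyazya 1807 EC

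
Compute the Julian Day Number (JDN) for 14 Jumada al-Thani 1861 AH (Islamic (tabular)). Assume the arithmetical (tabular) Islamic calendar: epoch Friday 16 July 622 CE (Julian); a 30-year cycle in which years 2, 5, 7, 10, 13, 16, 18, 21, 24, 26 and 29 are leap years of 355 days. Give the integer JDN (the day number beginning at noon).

2607723

Equivalently 8 August 2427 (Gregorian).
JDN 2451545 is 1 January 2000 CE (Gregorian); the target day is +156178 days from there, so JDN = 2607723.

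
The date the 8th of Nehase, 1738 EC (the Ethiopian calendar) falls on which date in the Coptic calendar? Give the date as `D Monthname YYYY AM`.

Both dates share Julian Day Number 2358997; in the Coptic calendar that is 8 Mesori 1462 AM.

8 Mesori 1462 AM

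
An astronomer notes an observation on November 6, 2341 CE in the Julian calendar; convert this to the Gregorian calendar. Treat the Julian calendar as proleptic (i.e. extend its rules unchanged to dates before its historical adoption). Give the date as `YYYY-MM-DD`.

2341-11-22

At this point the Julian calendar is 16 days behind the Gregorian.
6 November 2341 Julian + 16 days → 22 November 2341 Gregorian.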